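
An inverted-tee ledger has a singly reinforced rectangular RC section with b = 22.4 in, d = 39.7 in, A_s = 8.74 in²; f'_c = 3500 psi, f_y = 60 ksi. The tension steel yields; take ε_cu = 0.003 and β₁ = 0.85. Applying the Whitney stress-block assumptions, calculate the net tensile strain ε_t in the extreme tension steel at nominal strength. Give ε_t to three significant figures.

ε_t ≈ 0.00986

a = A_s f_y/(0.85 f'_c b) = 7.869 in.
β₁ = 0.85, so c = a/β₁ = 7.869/0.85 = 9.258 in.
From the linear strain diagram with ε_cu = 0.003: ε_t = 0.003 (d − c)/c = 0.003 × (39.7 − 9.258)/9.258 = 0.00986.
Since ε_t ≥ 0.005, the section is tension-controlled.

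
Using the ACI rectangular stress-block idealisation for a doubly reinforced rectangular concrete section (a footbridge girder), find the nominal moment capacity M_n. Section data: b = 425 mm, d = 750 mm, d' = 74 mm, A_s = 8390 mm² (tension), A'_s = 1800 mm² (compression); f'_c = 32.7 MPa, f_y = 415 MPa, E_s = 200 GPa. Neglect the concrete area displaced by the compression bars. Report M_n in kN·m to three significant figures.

M_n ≈ 2240 kN·m

Assume both tension and compression steel yield.
Net tension couple steel: A_s − A'_s = 6590 mm².
a = (A_s − A'_s) f_y / (0.85 f'_c b) = 2734850/(0.85 × 32.7 × 425) = 231.51 mm.
c = a/β₁ = 231.51/0.816 = 283.71 mm; ε'_s = 0.003(c − d')/c = 0.0022 ≥ f_y/E_s = 0.0021, so compression steel does yield.
M_n = (A_s − A'_s) f_y (d − a/2) + A'_s f_y (d − d') = [2734850 × (750 − 115.755) + 747000 × (750 − 74)] × 10⁻⁶ = 1734.56 + 504.97 = 2239.53 kN·m.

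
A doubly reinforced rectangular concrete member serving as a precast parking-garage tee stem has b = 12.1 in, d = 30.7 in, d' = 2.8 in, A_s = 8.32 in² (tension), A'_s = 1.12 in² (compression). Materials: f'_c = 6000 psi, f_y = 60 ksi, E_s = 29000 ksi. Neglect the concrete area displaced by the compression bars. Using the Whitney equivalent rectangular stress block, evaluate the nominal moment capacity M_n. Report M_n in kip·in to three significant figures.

Assume both steels yield.
a = (A_s − A'_s) f_y/(0.85 f'_c b) = (8.32 − 1.12) × 60/(0.85 × 6 × 12.1) = 7.000 in.
c = a/β₁ = 7.000/0.75 = 9.333 in; ε'_s = 0.003(c − d')/c = 0.0021 ≥ ε_y = 0.0021, so the compression steel yields.
M_n = (A_s − A'_s) f_y (d − a/2) + A'_s f_y (d − d') = 432 × (30.7 − 3.5) + 67.2 × (30.7 − 2.8) = 11750.4 + 1874.9 = 13625.3 kip·in.

M_n ≈ 13600 kip·in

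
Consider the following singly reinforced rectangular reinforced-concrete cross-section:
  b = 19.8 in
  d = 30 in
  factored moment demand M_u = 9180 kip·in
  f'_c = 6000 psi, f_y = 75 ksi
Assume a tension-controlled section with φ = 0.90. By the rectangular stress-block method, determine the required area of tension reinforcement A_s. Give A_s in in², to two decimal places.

A_s ≈ 4.82 in²

M_n = M_u/φ = 9180/0.90 = 10200 kip·in.
From M_n = 0.85 f'_c a b (d − a/2):
a = d − √(d² − 2M_n/(0.85 f'_c b)) = 30 − √(30² − 2 × 10200/(0.85 × 6 × 19.8)) = 3.581 in.
A_s = 0.85 f'_c a b / f_y = 0.85 × 6 × 3.581 × 19.8 / 75 = 4.821 in².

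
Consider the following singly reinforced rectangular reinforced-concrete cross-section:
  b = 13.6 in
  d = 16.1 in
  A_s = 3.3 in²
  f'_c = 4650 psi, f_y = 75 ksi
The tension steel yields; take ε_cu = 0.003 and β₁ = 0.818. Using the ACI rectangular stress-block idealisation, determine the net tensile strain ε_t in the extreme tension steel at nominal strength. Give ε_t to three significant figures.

a = A_s f_y/(0.85 f'_c b) = 4.604 in.
β₁ = 0.818, so c = a/β₁ = 4.604/0.818 = 5.628 in.
From the linear strain diagram with ε_cu = 0.003: ε_t = 0.003 (d − c)/c = 0.003 × (16.1 − 5.628)/5.628 = 0.00558.
Since ε_t ≥ 0.005, the section is tension-controlled.

ε_t ≈ 0.00558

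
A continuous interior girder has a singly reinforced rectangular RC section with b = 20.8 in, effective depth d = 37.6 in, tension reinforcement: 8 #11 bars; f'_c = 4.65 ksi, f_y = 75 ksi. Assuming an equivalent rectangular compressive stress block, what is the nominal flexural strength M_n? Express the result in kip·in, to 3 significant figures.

A_s = 8 × 1.56 = 12.48 in².
T = A_s f_y = 12.48 × 75 = 936 kips.
a = T/(0.85 f'_c b) = 936/(0.85 × 4.65 × 20.8) = 11.385 in.
M_n = T(d − a/2) = 936 × (37.6 − 5.6925) = 29865.4 kip·in.

M_n ≈ 29900 kip·in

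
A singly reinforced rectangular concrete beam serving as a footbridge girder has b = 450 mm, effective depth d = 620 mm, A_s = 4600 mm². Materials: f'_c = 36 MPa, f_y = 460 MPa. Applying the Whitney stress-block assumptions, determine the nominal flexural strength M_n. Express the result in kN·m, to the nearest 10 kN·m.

M_n ≈ 1150 kN·m

T = A_s f_y = 4600 × 460 = 2116000 N = 2116 kN.
From C = T: a = T/(0.85 f'_c b) = 2116000/(0.85 × 36 × 450) = 153.67 mm.
M_n = T(d − a/2) = 2116 kN × (620 − 76.835) mm = 1149.34 kN·m.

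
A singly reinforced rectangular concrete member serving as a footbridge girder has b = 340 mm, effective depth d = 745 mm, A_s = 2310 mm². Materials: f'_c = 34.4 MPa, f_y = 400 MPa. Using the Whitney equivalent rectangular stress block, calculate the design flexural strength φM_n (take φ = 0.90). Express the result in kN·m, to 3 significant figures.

T = A_s f_y = 2310 × 400 = 924000 N = 924 kN.
From C = T: a = T/(0.85 f'_c b) = 924000/(0.85 × 34.4 × 340) = 92.94 mm.
M_n = T(d − a/2) = 924 kN × (745 − 46.47) mm = 645.44 kN·m.
φM_n = 0.90 × 645.44 = 580.90 kN·m.

φM_n ≈ 581 kN·m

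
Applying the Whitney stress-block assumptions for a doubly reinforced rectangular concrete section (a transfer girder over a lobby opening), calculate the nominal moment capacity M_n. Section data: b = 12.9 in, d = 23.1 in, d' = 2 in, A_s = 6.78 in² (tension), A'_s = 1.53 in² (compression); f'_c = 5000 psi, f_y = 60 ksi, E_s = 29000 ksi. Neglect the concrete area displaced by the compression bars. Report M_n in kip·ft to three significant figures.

M_n ≈ 692 kip·ft

Assume both steels yield.
a = (A_s − A'_s) f_y/(0.85 f'_c b) = (6.78 − 1.53) × 60/(0.85 × 5 × 12.9) = 5.746 in.
c = a/β₁ = 5.746/0.8 = 7.183 in; ε'_s = 0.003(c − d')/c = 0.0022 ≥ ε_y = 0.0021, so the compression steel yields.
M_n = (A_s − A'_s) f_y (d − a/2) + A'_s f_y (d − d') = 315 × (23.1 − 2.873) + 91.8 × (23.1 − 2) = 6371.5 + 1937.0 = 8308.5 kip·in = 8308.5/12 = 692.38 kip·ft.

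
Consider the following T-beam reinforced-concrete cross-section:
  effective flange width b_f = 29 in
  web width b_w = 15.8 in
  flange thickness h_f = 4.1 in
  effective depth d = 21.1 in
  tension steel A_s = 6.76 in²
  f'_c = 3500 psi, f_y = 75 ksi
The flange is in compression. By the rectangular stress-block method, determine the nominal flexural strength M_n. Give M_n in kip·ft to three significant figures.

M_n ≈ 758 kip·ft

Tension: T = A_s f_y = 6.76 × 75 = 507 kips.
Try a within the flange: a = T/(0.85 f'_c b_f) = 507/(0.85 × 3.5 × 29) = 5.877 in.
a = 5.877 > h_f = 4.1 in: the block extends into the web. Split into flange-overhang and web parts.
C_f = 0.85 f'_c (b_f − b_w) h_f = 0.85 × 3.5 × (29 − 15.8) × 4.1 = 161.0 kips.
Remaining web compression depth: a_w = (T − C_f)/(0.85 f'_c b_w) = (507 − 161.0)/(0.85 × 3.5 × 15.8) = 7.361 in.
M_n = C_f(d − h_f/2) + (T − C_f)(d − a_w/2) = 161.0 × (21.1 − 2.05) + 346 × (21.1 − 3.6805) = 3067.1 + 6027.1 = 9094.2 kip·in.
M_n = 9094.2/12 = 757.85 kip·ft.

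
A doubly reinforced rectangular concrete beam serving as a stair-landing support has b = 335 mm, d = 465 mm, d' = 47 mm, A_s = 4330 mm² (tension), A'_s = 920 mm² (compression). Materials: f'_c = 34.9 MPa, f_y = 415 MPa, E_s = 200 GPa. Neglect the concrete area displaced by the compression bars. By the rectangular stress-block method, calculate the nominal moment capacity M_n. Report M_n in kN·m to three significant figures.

Assume both tension and compression steel yield.
Net tension couple steel: A_s − A'_s = 3410 mm².
a = (A_s − A'_s) f_y / (0.85 f'_c b) = 1415150/(0.85 × 34.9 × 335) = 142.40 mm.
c = a/β₁ = 142.40/0.801 = 177.78 mm; ε'_s = 0.003(c − d')/c = 0.0022 ≥ f_y/E_s = 0.0021, so compression steel does yield.
M_n = (A_s − A'_s) f_y (d − a/2) + A'_s f_y (d − d') = [1415150 × (465 − 71.2) + 381800 × (465 − 47)] × 10⁻⁶ = 557.29 + 159.59 = 716.88 kN·m.

M_n ≈ 717 kN·m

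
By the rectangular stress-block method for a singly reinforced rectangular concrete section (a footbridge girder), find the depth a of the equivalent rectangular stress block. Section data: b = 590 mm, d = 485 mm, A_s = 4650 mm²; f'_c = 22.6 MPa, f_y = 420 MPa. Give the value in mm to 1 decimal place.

T = A_s f_y = 4650 × 420 = 1953000 N = 1953 kN.
Setting C = 0.85 f'_c a b equal to T: a = 1953000/(0.85 × 22.6 × 590) = 172.3 mm.

a ≈ 172.3 mm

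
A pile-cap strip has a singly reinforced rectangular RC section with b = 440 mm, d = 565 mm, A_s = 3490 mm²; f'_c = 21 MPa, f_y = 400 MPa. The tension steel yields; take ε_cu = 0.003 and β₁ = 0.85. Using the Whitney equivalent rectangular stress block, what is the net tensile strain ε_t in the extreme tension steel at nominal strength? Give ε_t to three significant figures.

a = A_s f_y/(0.85 f'_c b) = 177.74 mm.
β₁ = 0.85, so c = a/β₁ = 177.74/0.85 = 209.11 mm.
From the linear strain diagram with ε_cu = 0.003: ε_t = 0.003 (d − c)/c = 0.003 × (565 − 209.11)/209.11 = 0.00511.
Since ε_t ≥ 0.005, the section is tension-controlled.

ε_t ≈ 0.00511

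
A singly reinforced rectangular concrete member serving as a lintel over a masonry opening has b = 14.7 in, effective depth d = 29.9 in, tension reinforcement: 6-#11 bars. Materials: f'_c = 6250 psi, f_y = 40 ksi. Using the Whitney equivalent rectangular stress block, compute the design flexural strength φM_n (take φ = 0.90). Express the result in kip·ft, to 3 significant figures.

φM_n ≈ 772 kip·ft

A_s = 6 × 1.56 = 9.36 in².
T = A_s f_y = 9.36 × 40 = 374.4 kips.
a = T/(0.85 f'_c b) = 374.4/(0.85 × 6.25 × 14.7) = 4.794 in.
M_n = T(d − a/2) = 374.4 × (29.9 − 2.397) = 10297.1 kip·in = 10297.1/12 = 858.09 kip·ft.
φM_n = 0.90 × 858.09 = 772.28 kip·ft.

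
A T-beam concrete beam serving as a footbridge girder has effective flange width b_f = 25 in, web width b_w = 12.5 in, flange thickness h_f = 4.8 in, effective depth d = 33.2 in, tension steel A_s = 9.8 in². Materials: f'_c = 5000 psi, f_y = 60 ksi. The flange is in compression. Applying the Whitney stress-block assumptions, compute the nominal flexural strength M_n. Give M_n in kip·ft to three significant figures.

M_n ≈ 1490 kip·ft

Tension: T = A_s f_y = 9.8 × 60 = 588 kips.
Try a within the flange: a = T/(0.85 f'_c b_f) = 588/(0.85 × 5 × 25) = 5.534 in.
a = 5.534 > h_f = 4.8 in: the block extends into the web. Split into flange-overhang and web parts.
C_f = 0.85 f'_c (b_f − b_w) h_f = 0.85 × 5 × (25 − 12.5) × 4.8 = 255.0 kips.
Remaining web compression depth: a_w = (T − C_f)/(0.85 f'_c b_w) = (588 − 255.0)/(0.85 × 5 × 12.5) = 6.268 in.
M_n = C_f(d − h_f/2) + (T − C_f)(d − a_w/2) = 255.0 × (33.2 − 2.4) + 333 × (33.2 − 3.134) = 7854.0 + 10012.0 = 17866.0 kip·in.
M_n = 17866.0/12 = 1488.83 kip·ft.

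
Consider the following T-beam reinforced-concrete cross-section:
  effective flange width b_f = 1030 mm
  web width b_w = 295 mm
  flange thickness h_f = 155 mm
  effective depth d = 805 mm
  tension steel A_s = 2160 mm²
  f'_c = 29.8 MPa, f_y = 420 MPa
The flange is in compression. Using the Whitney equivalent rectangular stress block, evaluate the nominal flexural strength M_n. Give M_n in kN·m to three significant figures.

Tension: T = A_s f_y = 2160 × 420 = 907200 N.
Try a within the flange: a = T/(0.85 f'_c b_f) = 907200/(0.85 × 29.8 × 1030) = 34.77 mm.
Since a = 34.77 ≤ h_f = 155 mm, the stress block lies entirely in the flange; analyse as a rectangular beam of width b_f.
M_n = T(d − a/2) = 907200 × (805 − 17.385) = 714.52 × 10⁶ N·mm.
M_n = 714.52 kN·m.

M_n ≈ 715 kN·m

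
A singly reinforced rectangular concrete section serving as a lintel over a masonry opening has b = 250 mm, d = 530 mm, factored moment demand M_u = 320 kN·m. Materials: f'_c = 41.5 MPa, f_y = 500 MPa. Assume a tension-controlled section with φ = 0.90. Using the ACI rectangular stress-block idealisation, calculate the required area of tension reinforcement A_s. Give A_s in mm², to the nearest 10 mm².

M_n = M_u/φ = 320/0.90 = 355.556 kN·m.
With M_n = 0.85 f'_c a b (d − a/2), solve the quadratic for a:
a = d − √(d² − 2M_n/(0.85 f'_c b)) = 530 − √(530² − 2 × 355.556×10⁶/(0.85 × 41.5 × 250)) = 82.49 mm.
A_s = 0.85 f'_c a b / f_y = 0.85 × 41.5 × 82.49 × 250 / 500 = 1454.9 mm².

A_s ≈ 1450 mm²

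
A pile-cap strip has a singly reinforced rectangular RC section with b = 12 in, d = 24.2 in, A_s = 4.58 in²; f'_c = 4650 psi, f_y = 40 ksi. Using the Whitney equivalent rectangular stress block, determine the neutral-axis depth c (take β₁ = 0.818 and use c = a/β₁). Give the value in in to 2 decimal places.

c ≈ 4.72 in

T = A_s f_y = 4.58 × 40 = 183.2 kips.
a = T/(0.85 f'_c b) = 183.2/(0.85 × 4.65 × 12) = 3.8625 in.
With β₁ = 0.818, c = a/β₁ = 3.8625/0.818 = 4.72 in.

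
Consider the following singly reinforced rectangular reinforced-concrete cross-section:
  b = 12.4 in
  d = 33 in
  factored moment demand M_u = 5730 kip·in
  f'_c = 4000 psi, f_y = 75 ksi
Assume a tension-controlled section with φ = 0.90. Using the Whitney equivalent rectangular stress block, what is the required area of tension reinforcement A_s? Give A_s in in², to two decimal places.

M_n = M_u/φ = 5730/0.90 = 6366.67 kip·in.
From M_n = 0.85 f'_c a b (d − a/2):
a = d − √(d² − 2M_n/(0.85 f'_c b)) = 33 − √(33² − 2 × 6366.67/(0.85 × 4 × 12.4)) = 4.947 in.
A_s = 0.85 f'_c a b / f_y = 0.85 × 4 × 4.947 × 12.4 / 75 = 2.781 in².

A_s ≈ 2.78 in²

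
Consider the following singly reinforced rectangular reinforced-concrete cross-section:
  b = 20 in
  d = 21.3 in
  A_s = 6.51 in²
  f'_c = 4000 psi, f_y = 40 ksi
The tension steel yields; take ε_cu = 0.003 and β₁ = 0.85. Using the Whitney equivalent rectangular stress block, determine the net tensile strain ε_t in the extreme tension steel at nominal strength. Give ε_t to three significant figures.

ε_t ≈ 0.0112

a = A_s f_y/(0.85 f'_c b) = 3.829 in.
β₁ = 0.85, so c = a/β₁ = 3.829/0.85 = 4.505 in.
From the linear strain diagram with ε_cu = 0.003: ε_t = 0.003 (d − c)/c = 0.003 × (21.3 − 4.505)/4.505 = 0.0112.
Since ε_t ≥ 0.005, the section is tension-controlled.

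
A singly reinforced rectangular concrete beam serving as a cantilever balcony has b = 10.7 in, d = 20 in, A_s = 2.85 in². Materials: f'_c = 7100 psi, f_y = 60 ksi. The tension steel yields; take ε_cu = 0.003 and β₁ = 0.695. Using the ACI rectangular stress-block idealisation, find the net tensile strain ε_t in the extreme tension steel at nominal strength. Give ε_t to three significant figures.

ε_t ≈ 0.0127

a = A_s f_y/(0.85 f'_c b) = 2.648 in.
β₁ = 0.695, so c = a/β₁ = 2.648/0.695 = 3.810 in.
From the linear strain diagram with ε_cu = 0.003: ε_t = 0.003 (d − c)/c = 0.003 × (20 − 3.810)/3.810 = 0.0127.
Since ε_t ≥ 0.005, the section is tension-controlled.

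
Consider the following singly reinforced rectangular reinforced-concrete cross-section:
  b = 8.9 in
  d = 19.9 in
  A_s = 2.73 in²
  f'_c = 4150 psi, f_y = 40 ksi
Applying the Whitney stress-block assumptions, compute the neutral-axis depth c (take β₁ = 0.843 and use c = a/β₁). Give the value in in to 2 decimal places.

T = A_s f_y = 2.73 × 40 = 109.2 kips.
a = T/(0.85 f'_c b) = 109.2/(0.85 × 4.15 × 8.9) = 3.4783 in.
With β₁ = 0.843, c = a/β₁ = 3.4783/0.843 = 4.13 in.

c ≈ 4.13 in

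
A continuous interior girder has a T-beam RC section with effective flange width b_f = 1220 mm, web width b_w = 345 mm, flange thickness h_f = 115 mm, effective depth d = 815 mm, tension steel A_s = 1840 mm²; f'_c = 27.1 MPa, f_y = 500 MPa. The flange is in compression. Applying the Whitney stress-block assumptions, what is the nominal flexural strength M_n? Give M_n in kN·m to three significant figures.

M_n ≈ 735 kN·m

Tension: T = A_s f_y = 1840 × 500 = 920000 N.
Try a within the flange: a = T/(0.85 f'_c b_f) = 920000/(0.85 × 27.1 × 1220) = 32.74 mm.
Since a = 32.74 ≤ h_f = 115 mm, the stress block lies entirely in the flange; analyse as a rectangular beam of width b_f.
M_n = T(d − a/2) = 920000 × (815 − 16.37) = 734.74 × 10⁶ N·mm.
M_n = 734.74 kN·m.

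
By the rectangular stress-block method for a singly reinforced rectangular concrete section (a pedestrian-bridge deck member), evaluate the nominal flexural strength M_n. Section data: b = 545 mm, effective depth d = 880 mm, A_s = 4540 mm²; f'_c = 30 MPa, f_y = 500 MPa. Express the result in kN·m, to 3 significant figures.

M_n ≈ 1810 kN·m

T = A_s f_y = 4540 × 500 = 2270000 N = 2270 kN.
From C = T: a = T/(0.85 f'_c b) = 2270000/(0.85 × 30 × 545) = 163.34 mm.
M_n = T(d − a/2) = 2270 kN × (880 − 81.67) mm = 1812.21 kN·m.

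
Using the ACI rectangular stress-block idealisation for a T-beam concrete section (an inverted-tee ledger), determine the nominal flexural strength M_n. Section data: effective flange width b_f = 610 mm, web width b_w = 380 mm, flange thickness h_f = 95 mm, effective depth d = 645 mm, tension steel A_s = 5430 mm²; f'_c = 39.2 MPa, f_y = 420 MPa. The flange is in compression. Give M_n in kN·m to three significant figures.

Tension: T = A_s f_y = 5430 × 420 = 2280600 N.
Try a within the flange: a = T/(0.85 f'_c b_f) = 2280600/(0.85 × 39.2 × 610) = 112.21 mm.
a = 112.21 > h_f = 95 mm: the block extends into the web. Split into flange-overhang and web parts.
C_f = 0.85 f'_c (b_f − b_w) h_f = 0.85 × 39.2 × (610 − 380) × 95 = 728042 N.
Remaining web compression depth: a_w = (T − C_f)/(0.85 f'_c b_w) = (2280600 − 728042)/(0.85 × 39.2 × 380) = 122.62 mm.
M_n = C_f(d − h_f/2) + (T − C_f)(d − a_w/2) = 728042 × (645 − 47.5) + 1552558 × (645 − 61.31) = 435.01 + 906.21 = 1341.22 × 10⁶ N·mm.
M_n = 1341.22 kN·m.

M_n ≈ 1340 kN·m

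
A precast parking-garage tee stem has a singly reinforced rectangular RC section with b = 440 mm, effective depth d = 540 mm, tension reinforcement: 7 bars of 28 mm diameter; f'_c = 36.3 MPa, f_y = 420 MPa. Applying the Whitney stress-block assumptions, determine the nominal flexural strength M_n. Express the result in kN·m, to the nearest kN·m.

M_n ≈ 857 kN·m

A_s = 7 × 616 = 4312 mm².
T = A_s f_y = 4312 × 420 = 1811040 N = 1811.04 kN.
From C = T: a = T/(0.85 f'_c b) = 1811040/(0.85 × 36.3 × 440) = 133.40 mm.
M_n = T(d − a/2) = 1811.04 kN × (540 − 66.7) mm = 857.17 kN·m.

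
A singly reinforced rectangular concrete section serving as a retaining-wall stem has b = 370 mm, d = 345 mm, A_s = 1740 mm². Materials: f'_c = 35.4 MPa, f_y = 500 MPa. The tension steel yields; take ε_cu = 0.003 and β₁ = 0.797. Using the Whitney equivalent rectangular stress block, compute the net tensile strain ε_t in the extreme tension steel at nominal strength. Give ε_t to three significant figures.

ε_t ≈ 0.00756

a = A_s f_y/(0.85 f'_c b) = 78.14 mm.
β₁ = 0.797, so c = a/β₁ = 78.14/0.797 = 98.04 mm.
From the linear strain diagram with ε_cu = 0.003: ε_t = 0.003 (d − c)/c = 0.003 × (345 − 98.04)/98.04 = 0.00756.
Since ε_t ≥ 0.005, the section is tension-controlled.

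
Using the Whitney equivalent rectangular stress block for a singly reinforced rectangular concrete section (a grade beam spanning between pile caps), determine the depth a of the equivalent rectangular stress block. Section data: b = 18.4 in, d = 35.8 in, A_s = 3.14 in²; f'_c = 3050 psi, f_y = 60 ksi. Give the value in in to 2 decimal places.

T = A_s f_y = 3.14 × 60 = 188.4 kips.
a = T/(0.85 f'_c b) = 188.4/(0.85 × 3.05 × 18.4) = 3.95 in.

a ≈ 3.95 in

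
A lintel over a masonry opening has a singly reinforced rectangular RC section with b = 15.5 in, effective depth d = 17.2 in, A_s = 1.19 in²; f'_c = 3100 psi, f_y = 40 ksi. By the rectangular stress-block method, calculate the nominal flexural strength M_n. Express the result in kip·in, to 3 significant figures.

T = A_s f_y = 1.19 × 40 = 47.6 kips.
a = T/(0.85 f'_c b) = 47.6/(0.85 × 3.1 × 15.5) = 1.165 in.
M_n = T(d − a/2) = 47.6 × (17.2 − 0.5825) = 791.0 kip·in.

M_n ≈ 791 kip·in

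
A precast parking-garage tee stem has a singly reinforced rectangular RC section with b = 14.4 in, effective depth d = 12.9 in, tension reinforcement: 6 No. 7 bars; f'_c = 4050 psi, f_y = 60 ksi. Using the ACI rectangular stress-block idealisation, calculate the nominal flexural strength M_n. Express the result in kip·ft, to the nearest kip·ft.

A_s = 6 × 0.6 = 3.6 in².
T = A_s f_y = 3.6 × 60 = 216 kips.
a = T/(0.85 f'_c b) = 216/(0.85 × 4.05 × 14.4) = 4.357 in.
M_n = T(d − a/2) = 216 × (12.9 − 2.1785) = 2315.8 kip·in = 2315.8/12 = 192.98 kip·ft.

M_n ≈ 193 kip·ft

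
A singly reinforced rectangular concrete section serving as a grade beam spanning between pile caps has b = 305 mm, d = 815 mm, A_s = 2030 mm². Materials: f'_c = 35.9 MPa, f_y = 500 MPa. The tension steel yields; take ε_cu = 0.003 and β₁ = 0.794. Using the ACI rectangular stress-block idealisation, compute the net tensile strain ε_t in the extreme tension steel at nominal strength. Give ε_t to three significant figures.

ε_t ≈ 0.0148

a = A_s f_y/(0.85 f'_c b) = 109.06 mm.
β₁ = 0.794, so c = a/β₁ = 109.06/0.794 = 137.36 mm.
From the linear strain diagram with ε_cu = 0.003: ε_t = 0.003 (d − c)/c = 0.003 × (815 − 137.36)/137.36 = 0.0148.
Since ε_t ≥ 0.005, the section is tension-controlled.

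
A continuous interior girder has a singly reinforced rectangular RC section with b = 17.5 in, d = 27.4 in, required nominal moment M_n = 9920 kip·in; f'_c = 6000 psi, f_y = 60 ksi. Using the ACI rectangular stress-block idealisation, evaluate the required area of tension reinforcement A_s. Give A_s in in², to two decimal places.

A_s ≈ 6.56 in²

From M_n = 0.85 f'_c a b (d − a/2):
a = d − √(d² − 2M_n/(0.85 f'_c b)) = 27.4 − √(27.4² − 2 × 9920/(0.85 × 6 × 17.5)) = 4.412 in.
A_s = 0.85 f'_c a b / f_y = 0.85 × 6 × 4.412 × 17.5 / 60 = 6.563 in².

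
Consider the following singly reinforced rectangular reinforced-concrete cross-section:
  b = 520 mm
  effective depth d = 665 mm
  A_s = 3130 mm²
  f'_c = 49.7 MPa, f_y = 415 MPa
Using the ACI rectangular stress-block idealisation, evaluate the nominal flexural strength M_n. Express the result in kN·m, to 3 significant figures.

T = A_s f_y = 3130 × 415 = 1298950 N = 1298.95 kN.
From C = T: a = T/(0.85 f'_c b) = 1298950/(0.85 × 49.7 × 520) = 59.13 mm.
M_n = T(d − a/2) = 1298.95 kN × (665 − 29.565) mm = 825.40 kN·m.

M_n ≈ 825 kN·m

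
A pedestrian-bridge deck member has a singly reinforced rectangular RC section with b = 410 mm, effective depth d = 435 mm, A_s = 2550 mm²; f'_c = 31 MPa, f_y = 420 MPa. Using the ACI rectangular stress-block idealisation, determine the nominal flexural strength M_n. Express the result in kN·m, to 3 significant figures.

M_n ≈ 413 kN·m

T = A_s f_y = 2550 × 420 = 1071000 N = 1071 kN.
From C = T: a = T/(0.85 f'_c b) = 1071000/(0.85 × 31 × 410) = 99.13 mm.
M_n = T(d − a/2) = 1071 kN × (435 − 49.565) mm = 412.80 kN·m.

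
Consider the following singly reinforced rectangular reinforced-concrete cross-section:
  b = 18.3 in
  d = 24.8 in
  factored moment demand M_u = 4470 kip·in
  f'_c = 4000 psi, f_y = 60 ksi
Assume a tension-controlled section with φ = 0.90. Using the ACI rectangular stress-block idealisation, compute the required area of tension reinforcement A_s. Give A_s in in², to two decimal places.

A_s ≈ 3.59 in²

M_n = M_u/φ = 4470/0.90 = 4966.67 kip·in.
From M_n = 0.85 f'_c a b (d − a/2):
a = d − √(d² − 2M_n/(0.85 f'_c b)) = 24.8 − √(24.8² − 2 × 4966.67/(0.85 × 4 × 18.3)) = 3.460 in.
A_s = 0.85 f'_c a b / f_y = 0.85 × 4 × 3.460 × 18.3 / 60 = 3.588 in².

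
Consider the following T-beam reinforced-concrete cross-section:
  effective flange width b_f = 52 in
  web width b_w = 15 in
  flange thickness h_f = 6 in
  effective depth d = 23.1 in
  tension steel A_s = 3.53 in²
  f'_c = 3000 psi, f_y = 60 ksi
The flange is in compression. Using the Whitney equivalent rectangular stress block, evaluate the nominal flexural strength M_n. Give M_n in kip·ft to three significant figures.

Tension: T = A_s f_y = 3.53 × 60 = 211.8 kips.
Try a within the flange: a = T/(0.85 f'_c b_f) = 211.8/(0.85 × 3 × 52) = 1.597 in.
Since a = 1.597 ≤ h_f = 6 in, the stress block lies entirely in the flange; analyse as a rectangular beam of width b_f.
M_n = T(d − a/2) = 211.8 × (23.1 − 0.7985) = 4723.5 kip·in.
M_n = 4723.5/12 = 393.63 kip·ft.

M_n ≈ 394 kip·ft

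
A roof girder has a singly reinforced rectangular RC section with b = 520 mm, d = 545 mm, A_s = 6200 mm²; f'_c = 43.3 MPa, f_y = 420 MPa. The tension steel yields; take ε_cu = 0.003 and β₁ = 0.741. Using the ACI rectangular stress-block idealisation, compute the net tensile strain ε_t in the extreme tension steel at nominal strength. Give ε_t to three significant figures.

ε_t ≈ 0.00590

a = A_s f_y/(0.85 f'_c b) = 136.06 mm.
β₁ = 0.741, so c = a/β₁ = 136.06/0.741 = 183.62 mm.
From the linear strain diagram with ε_cu = 0.003: ε_t = 0.003 (d − c)/c = 0.003 × (545 − 183.62)/183.62 = 0.00590.
Since ε_t ≥ 0.005, the section is tension-controlled.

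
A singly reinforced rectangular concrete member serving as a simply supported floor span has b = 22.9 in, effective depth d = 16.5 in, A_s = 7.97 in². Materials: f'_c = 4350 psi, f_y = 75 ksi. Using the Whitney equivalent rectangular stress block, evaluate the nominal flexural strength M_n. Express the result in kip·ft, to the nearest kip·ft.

M_n ≈ 646 kip·ft

T = A_s f_y = 7.97 × 75 = 597.75 kips.
a = T/(0.85 f'_c b) = 597.75/(0.85 × 4.35 × 22.9) = 7.060 in.
M_n = T(d − a/2) = 597.75 × (16.5 − 3.53) = 7752.8 kip·in = 7752.8/12 = 646.07 kip·ft.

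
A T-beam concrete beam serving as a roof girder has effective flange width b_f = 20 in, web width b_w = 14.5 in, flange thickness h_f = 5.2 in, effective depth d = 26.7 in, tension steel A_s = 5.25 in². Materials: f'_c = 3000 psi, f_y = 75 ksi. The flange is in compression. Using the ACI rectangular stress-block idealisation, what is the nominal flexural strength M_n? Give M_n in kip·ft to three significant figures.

Tension: T = A_s f_y = 5.25 × 75 = 393.75 kips.
Try a within the flange: a = T/(0.85 f'_c b_f) = 393.75/(0.85 × 3 × 20) = 7.721 in.
a = 7.721 > h_f = 5.2 in: the block extends into the web. Split into flange-overhang and web parts.
C_f = 0.85 f'_c (b_f − b_w) h_f = 0.85 × 3 × (20 − 14.5) × 5.2 = 72.9 kips.
Remaining web compression depth: a_w = (T − C_f)/(0.85 f'_c b_w) = (393.75 − 72.9)/(0.85 × 3 × 14.5) = 8.677 in.
M_n = C_f(d − h_f/2) + (T − C_f)(d − a_w/2) = 72.9 × (26.7 − 2.6) + 320.85 × (26.7 − 4.3385) = 1756.9 + 7174.7 = 8931.6 kip·in.
M_n = 8931.6/12 = 744.30 kip·ft.

M_n ≈ 744 kip·ft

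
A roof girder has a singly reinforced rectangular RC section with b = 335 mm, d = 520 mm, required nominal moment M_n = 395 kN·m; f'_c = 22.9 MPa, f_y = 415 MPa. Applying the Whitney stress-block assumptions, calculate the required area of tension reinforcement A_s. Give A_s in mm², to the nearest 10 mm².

A_s ≈ 2100 mm²

With M_n = 0.85 f'_c a b (d − a/2), solve the quadratic for a:
a = d − √(d² − 2M_n/(0.85 f'_c b)) = 520 − √(520² − 2 × 395×10⁶/(0.85 × 22.9 × 335)) = 133.67 mm.
A_s = 0.85 f'_c a b / f_y = 0.85 × 22.9 × 133.67 × 335 / 415 = 2100.3 mm².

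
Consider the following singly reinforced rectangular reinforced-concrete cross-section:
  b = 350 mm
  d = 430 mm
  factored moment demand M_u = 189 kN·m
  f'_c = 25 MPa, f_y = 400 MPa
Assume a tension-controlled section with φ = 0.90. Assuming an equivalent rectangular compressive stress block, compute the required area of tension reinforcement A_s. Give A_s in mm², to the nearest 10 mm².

A_s ≈ 1330 mm²

M_n = M_u/φ = 189/0.90 = 210 kN·m.
With M_n = 0.85 f'_c a b (d − a/2), solve the quadratic for a:
a = d − √(d² − 2M_n/(0.85 f'_c b)) = 430 − √(430² − 2 × 210×10⁶/(0.85 × 25 × 350)) = 71.63 mm.
A_s = 0.85 f'_c a b / f_y = 0.85 × 25 × 71.63 × 350 / 400 = 1331.9 mm².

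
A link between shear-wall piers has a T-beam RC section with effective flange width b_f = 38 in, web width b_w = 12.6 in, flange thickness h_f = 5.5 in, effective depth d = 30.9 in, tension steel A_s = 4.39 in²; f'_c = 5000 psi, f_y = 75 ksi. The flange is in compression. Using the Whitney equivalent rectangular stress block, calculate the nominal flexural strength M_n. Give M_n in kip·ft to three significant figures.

M_n ≈ 820 kip·ft

Tension: T = A_s f_y = 4.39 × 75 = 329.25 kips.
Try a within the flange: a = T/(0.85 f'_c b_f) = 329.25/(0.85 × 5 × 38) = 2.039 in.
Since a = 2.039 ≤ h_f = 5.5 in, the stress block lies entirely in the flange; analyse as a rectangular beam of width b_f.
M_n = T(d − a/2) = 329.25 × (30.9 − 1.0195) = 9838.2 kip·in.
M_n = 9838.2/12 = 819.85 kip·ft.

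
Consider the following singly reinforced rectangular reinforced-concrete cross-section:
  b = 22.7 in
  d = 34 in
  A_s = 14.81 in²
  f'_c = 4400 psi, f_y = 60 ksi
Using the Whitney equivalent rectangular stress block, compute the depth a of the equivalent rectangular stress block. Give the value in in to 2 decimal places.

a ≈ 10.47 in

T = A_s f_y = 14.81 × 60 = 888.6 kips.
a = T/(0.85 f'_c b) = 888.6/(0.85 × 4.4 × 22.7) = 10.47 in.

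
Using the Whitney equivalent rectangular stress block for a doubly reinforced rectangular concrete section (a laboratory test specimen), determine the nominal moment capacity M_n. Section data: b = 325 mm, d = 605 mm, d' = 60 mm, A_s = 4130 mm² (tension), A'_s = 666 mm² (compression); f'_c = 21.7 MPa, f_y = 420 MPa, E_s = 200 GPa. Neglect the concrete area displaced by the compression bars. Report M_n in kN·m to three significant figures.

M_n ≈ 856 kN·m

Assume both tension and compression steel yield.
Net tension couple steel: A_s − A'_s = 3464 mm².
a = (A_s − A'_s) f_y / (0.85 f'_c b) = 1454880/(0.85 × 21.7 × 325) = 242.70 mm.
c = a/β₁ = 242.70/0.85 = 285.53 mm; ε'_s = 0.003(c − d')/c = 0.0024 ≥ f_y/E_s = 0.0021, so compression steel does yield.
M_n = (A_s − A'_s) f_y (d − a/2) + A'_s f_y (d − d') = [1454880 × (605 − 121.35) + 279720 × (605 − 60)] × 10⁻⁶ = 703.65 + 152.45 = 856.10 kN·m.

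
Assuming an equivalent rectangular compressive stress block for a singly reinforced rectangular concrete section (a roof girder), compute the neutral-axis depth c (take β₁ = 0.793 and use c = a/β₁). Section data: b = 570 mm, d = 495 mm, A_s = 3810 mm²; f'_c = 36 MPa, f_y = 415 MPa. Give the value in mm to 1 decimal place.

T = A_s f_y = 3810 × 415 = 1581150 N = 1581.15 kN.
Setting C = 0.85 f'_c a b equal to T: a = 1581150/(0.85 × 36 × 570) = 90.652 mm.
With β₁ = 0.793, c = a/β₁ = 90.652/0.793 = 114.3 mm.

c ≈ 114.3 mm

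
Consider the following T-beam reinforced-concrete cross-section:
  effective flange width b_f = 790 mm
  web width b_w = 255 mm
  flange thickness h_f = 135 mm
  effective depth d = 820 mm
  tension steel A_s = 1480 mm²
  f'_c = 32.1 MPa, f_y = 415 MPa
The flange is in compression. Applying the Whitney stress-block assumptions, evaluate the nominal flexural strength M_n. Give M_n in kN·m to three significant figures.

Tension: T = A_s f_y = 1480 × 415 = 614200 N.
Try a within the flange: a = T/(0.85 f'_c b_f) = 614200/(0.85 × 32.1 × 790) = 28.49 mm.
Since a = 28.49 ≤ h_f = 135 mm, the stress block lies entirely in the flange; analyse as a rectangular beam of width b_f.
M_n = T(d − a/2) = 614200 × (820 − 14.245) = 494.89 × 10⁶ N·mm.
M_n = 494.89 kN·m.

M_n ≈ 495 kN·m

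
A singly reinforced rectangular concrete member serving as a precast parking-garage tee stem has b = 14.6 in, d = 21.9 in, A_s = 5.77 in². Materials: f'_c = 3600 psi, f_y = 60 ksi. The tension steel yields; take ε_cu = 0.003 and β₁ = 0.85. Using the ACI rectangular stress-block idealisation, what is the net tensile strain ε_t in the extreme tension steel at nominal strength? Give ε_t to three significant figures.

a = A_s f_y/(0.85 f'_c b) = 7.749 in.
β₁ = 0.85, so c = a/β₁ = 7.749/0.85 = 9.116 in.
From the linear strain diagram with ε_cu = 0.003: ε_t = 0.003 (d − c)/c = 0.003 × (21.9 − 9.116)/9.116 = 0.00421.
ε_t is between 0.004 and 0.005 — transition zone.

ε_t ≈ 0.00421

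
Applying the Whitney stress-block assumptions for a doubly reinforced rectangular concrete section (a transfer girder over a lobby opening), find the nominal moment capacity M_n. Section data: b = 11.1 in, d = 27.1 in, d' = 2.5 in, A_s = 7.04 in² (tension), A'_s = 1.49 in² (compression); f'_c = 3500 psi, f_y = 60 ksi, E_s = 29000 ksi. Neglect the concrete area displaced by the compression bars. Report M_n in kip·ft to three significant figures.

M_n ≈ 795 kip·ft

Assume both steels yield.
a = (A_s − A'_s) f_y/(0.85 f'_c b) = (7.04 − 1.49) × 60/(0.85 × 3.5 × 11.1) = 10.084 in.
c = a/β₁ = 10.084/0.85 = 11.864 in; ε'_s = 0.003(c − d')/c = 0.0024 ≥ ε_y = 0.0021, so the compression steel yields.
M_n = (A_s − A'_s) f_y (d − a/2) + A'_s f_y (d − d') = 333 × (27.1 − 5.042) + 89.4 × (27.1 − 2.5) = 7345.3 + 2199.2 = 9544.5 kip·in = 9544.5/12 = 795.38 kip·ft.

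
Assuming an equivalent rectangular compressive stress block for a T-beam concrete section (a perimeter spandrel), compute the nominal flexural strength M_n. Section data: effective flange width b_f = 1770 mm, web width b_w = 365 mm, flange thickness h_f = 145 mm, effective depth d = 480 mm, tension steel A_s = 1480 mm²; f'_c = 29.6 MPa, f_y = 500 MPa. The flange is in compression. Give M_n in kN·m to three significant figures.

M_n ≈ 349 kN·m

Tension: T = A_s f_y = 1480 × 500 = 740000 N.
Try a within the flange: a = T/(0.85 f'_c b_f) = 740000/(0.85 × 29.6 × 1770) = 16.62 mm.
Since a = 16.62 ≤ h_f = 145 mm, the stress block lies entirely in the flange; analyse as a rectangular beam of width b_f.
M_n = T(d − a/2) = 740000 × (480 − 8.31) = 349.05 × 10⁶ N·mm.
M_n = 349.05 kN·m.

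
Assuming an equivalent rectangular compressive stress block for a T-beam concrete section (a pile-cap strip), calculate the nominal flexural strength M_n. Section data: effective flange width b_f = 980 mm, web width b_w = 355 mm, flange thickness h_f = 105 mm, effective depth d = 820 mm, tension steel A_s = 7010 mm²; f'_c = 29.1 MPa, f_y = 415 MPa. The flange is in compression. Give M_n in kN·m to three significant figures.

M_n ≈ 2210 kN·m

Tension: T = A_s f_y = 7010 × 415 = 2909150 N.
Try a within the flange: a = T/(0.85 f'_c b_f) = 2909150/(0.85 × 29.1 × 980) = 120.01 mm.
a = 120.01 > h_f = 105 mm: the block extends into the web. Split into flange-overhang and web parts.
C_f = 0.85 f'_c (b_f − b_w) h_f = 0.85 × 29.1 × (980 − 355) × 105 = 1623234 N.
Remaining web compression depth: a_w = (T − C_f)/(0.85 f'_c b_w) = (2909150 − 1623234)/(0.85 × 29.1 × 355) = 146.44 mm.
M_n = C_f(d − h_f/2) + (T − C_f)(d − a_w/2) = 1623234 × (820 − 52.5) + 1285916 × (820 − 73.22) = 1245.83 + 960.30 = 2206.13 × 10⁶ N·mm.
M_n = 2206.13 kN·m.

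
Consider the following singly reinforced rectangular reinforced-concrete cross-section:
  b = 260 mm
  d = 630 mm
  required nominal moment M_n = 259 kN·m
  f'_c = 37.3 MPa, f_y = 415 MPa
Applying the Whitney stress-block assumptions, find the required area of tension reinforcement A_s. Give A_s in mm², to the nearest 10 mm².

With M_n = 0.85 f'_c a b (d − a/2), solve the quadratic for a:
a = d − √(d² − 2M_n/(0.85 f'_c b)) = 630 − √(630² − 2 × 259×10⁶/(0.85 × 37.3 × 260)) = 52.02 mm.
A_s = 0.85 f'_c a b / f_y = 0.85 × 37.3 × 52.02 × 260 / 415 = 1033.3 mm².

A_s ≈ 1030 mm²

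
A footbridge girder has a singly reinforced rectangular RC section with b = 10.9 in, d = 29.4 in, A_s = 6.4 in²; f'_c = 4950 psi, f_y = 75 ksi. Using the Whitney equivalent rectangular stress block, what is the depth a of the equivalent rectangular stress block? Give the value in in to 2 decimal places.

T = A_s f_y = 6.4 × 75 = 480 kips.
a = T/(0.85 f'_c b) = 480/(0.85 × 4.95 × 10.9) = 10.47 in.

a ≈ 10.47 in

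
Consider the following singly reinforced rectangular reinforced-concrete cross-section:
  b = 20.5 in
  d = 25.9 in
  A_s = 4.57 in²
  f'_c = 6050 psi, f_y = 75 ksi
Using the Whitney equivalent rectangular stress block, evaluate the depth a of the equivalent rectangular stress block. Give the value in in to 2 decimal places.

a ≈ 3.25 in

T = A_s f_y = 4.57 × 75 = 342.75 kips.
a = T/(0.85 f'_c b) = 342.75/(0.85 × 6.05 × 20.5) = 3.25 in.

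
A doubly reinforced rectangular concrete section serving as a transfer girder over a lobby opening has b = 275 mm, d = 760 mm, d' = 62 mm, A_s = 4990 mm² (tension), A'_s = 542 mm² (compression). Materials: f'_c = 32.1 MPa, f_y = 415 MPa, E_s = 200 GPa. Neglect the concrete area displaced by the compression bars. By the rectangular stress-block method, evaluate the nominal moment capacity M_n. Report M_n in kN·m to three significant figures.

M_n ≈ 1330 kN·m

Assume both tension and compression steel yield.
Net tension couple steel: A_s − A'_s = 4448 mm².
a = (A_s − A'_s) f_y / (0.85 f'_c b) = 1845920/(0.85 × 32.1 × 275) = 246.01 mm.
c = a/β₁ = 246.01/0.821 = 299.65 mm; ε'_s = 0.003(c − d')/c = 0.0024 ≥ f_y/E_s = 0.0021, so compression steel does yield.
M_n = (A_s − A'_s) f_y (d − a/2) + A'_s f_y (d − d') = [1845920 × (760 − 123.005) + 224930 × (760 − 62)] × 10⁻⁶ = 1175.84 + 157.00 = 1332.84 kN·m.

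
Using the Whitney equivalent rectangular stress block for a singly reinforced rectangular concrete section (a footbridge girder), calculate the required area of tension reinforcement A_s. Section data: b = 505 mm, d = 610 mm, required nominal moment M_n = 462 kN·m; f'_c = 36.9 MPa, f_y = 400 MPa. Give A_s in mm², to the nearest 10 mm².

With M_n = 0.85 f'_c a b (d − a/2), solve the quadratic for a:
a = d − √(d² − 2M_n/(0.85 f'_c b)) = 610 − √(610² − 2 × 462×10⁶/(0.85 × 36.9 × 505)) = 49.85 mm.
A_s = 0.85 f'_c a b / f_y = 0.85 × 36.9 × 49.85 × 505 / 400 = 1974.0 mm².

A_s ≈ 1970 mm²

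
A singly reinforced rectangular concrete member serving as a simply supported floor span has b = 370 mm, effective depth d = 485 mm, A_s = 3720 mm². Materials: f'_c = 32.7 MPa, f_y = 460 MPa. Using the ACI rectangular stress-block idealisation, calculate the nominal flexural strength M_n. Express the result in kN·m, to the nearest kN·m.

M_n ≈ 688 kN·m

T = A_s f_y = 3720 × 460 = 1711200 N = 1711.2 kN.
From C = T: a = T/(0.85 f'_c b) = 1711200/(0.85 × 32.7 × 370) = 166.39 mm.
M_n = T(d − a/2) = 1711.2 kN × (485 − 83.195) mm = 687.57 kN·m.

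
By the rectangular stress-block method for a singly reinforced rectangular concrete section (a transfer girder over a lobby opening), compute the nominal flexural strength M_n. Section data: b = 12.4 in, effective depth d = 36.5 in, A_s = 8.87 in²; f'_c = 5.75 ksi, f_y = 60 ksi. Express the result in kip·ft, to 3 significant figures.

T = A_s f_y = 8.87 × 60 = 532.2 kips.
a = T/(0.85 f'_c b) = 532.2/(0.85 × 5.75 × 12.4) = 8.781 in.
M_n = T(d − a/2) = 532.2 × (36.5 − 4.3905) = 17088.7 kip·in = 17088.7/12 = 1424.06 kip·ft.

M_n ≈ 1420 kip·ft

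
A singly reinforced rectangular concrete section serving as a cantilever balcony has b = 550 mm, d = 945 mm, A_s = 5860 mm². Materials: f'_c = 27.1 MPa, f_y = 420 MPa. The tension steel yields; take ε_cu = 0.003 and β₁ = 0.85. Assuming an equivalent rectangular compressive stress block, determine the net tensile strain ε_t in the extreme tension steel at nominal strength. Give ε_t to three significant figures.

ε_t ≈ 0.00940

a = A_s f_y/(0.85 f'_c b) = 194.27 mm.
β₁ = 0.85, so c = a/β₁ = 194.27/0.85 = 228.55 mm.
From the linear strain diagram with ε_cu = 0.003: ε_t = 0.003 (d − c)/c = 0.003 × (945 − 228.55)/228.55 = 0.00940.
Since ε_t ≥ 0.005, the section is tension-controlled.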